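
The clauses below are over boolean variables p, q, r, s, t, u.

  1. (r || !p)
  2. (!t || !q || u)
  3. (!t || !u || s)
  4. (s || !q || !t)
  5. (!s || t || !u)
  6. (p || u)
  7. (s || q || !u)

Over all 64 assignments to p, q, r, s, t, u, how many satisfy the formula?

15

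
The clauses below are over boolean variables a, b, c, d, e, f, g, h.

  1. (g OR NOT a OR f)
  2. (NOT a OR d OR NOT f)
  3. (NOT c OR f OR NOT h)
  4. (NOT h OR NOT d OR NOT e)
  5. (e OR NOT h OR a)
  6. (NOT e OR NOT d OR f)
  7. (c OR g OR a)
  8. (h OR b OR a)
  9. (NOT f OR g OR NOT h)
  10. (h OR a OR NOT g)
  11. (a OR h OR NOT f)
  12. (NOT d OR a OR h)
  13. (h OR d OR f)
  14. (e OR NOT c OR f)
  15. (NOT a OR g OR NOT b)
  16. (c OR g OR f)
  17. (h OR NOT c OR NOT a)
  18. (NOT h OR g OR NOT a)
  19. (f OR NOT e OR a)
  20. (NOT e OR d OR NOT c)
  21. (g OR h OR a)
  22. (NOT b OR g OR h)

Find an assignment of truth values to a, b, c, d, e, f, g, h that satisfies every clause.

a=T, b=F, c=F, d=F, e=F, f=F, g=T, h=T

Branch on a: take a = True.
Branch on b: take b = False.
Try c = False.
The remaining clauses are satisfied by d = False, e = False, f = False, g = True, h = True.
Every clause has at least one true literal under this assignment.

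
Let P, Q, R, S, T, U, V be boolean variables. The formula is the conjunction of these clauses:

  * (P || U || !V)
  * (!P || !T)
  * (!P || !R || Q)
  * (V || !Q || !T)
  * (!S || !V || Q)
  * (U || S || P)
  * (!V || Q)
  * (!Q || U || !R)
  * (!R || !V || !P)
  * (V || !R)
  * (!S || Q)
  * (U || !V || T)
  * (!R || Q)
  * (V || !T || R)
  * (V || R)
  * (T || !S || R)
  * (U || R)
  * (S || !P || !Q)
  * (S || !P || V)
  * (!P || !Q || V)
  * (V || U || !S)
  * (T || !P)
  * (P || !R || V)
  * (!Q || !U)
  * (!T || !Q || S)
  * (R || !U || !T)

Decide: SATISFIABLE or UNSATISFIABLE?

UNSATISFIABLE

V = True:
  propagation gives Q=True, U=False, P=True, T=False; an empty clause results — contradiction.
V = False:
  propagation gives R=False; an empty clause results — contradiction.
Every branch closes, so no satisfying assignment exists.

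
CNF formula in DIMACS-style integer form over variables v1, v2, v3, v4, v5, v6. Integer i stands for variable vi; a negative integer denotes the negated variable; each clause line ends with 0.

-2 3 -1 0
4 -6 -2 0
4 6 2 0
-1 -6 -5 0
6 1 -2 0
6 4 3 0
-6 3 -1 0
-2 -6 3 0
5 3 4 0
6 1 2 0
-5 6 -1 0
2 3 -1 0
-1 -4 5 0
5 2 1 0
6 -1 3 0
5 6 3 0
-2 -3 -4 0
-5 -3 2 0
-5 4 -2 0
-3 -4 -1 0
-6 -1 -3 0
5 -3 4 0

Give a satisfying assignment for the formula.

v1 = F  v2 = F  v3 = F  v4 = T  v5 = T  v6 = T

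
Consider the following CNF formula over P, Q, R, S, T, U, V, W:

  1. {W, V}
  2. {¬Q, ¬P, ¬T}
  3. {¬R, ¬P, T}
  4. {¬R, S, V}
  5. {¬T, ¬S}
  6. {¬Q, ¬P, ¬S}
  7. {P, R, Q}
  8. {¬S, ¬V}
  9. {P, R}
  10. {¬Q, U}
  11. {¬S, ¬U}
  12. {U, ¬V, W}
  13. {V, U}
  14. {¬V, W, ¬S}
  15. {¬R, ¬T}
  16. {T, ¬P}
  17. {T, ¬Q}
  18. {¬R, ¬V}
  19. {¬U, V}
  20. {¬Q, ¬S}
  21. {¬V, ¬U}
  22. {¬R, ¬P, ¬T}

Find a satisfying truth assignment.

P=True, Q=False, R=False, S=False, T=True, U=False, V=True, W=True

Check each clause:
  1. {V, W} — W is true.
  2. {¬P, ¬Q, ¬T} — ¬Q is true.
  3. {T, ¬R, ¬P} — ¬R is true.
  4. {¬R, V, S} — ¬R is true.
  5. {¬S, ¬T} — ¬S is true.
  6. {¬Q, ¬S, ¬P} — ¬S is true.
  7. {Q, R, P} — P is true.
  8. {¬V, ¬S} — ¬S is true.
  9. {P, R} — P is true.
  10. {U, ¬Q} — ¬Q is true.
  11. {¬S, ¬U} — ¬U is true.
  12. {W, U, ¬V} — W is true.
  13. {V, U} — V is true.
  14. {W, ¬V, ¬S} — W is true.
  15. {¬T, ¬R} — ¬R is true.
  16. {¬P, T} — T is true.
  17. {T, ¬Q} — T is true.
  18. {¬V, ¬R} — ¬R is true.
  19. {V, ¬U} — ¬U is true.
  20. {¬S, ¬Q} — ¬S is true.
  21. {¬V, ¬U} — ¬U is true.
  22. {¬R, ¬T, ¬P} — ¬R is true.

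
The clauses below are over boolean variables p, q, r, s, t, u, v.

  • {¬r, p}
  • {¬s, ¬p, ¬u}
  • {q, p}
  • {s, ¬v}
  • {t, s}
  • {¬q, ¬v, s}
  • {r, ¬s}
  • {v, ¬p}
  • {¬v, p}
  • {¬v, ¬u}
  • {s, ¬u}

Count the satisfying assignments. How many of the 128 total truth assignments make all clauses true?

5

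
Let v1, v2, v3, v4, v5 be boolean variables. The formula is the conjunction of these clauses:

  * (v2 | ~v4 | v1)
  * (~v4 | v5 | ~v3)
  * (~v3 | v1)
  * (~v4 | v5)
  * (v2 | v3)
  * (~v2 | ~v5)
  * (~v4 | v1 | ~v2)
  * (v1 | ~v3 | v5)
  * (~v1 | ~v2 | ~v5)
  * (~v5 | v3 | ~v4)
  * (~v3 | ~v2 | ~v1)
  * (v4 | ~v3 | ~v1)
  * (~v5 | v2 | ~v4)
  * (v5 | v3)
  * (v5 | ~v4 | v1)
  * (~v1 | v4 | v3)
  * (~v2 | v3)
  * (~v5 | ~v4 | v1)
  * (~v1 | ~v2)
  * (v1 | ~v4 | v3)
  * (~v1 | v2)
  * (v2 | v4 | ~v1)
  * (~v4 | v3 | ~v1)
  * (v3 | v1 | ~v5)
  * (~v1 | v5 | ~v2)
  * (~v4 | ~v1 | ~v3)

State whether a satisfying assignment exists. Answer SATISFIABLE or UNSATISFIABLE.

UNSATISFIABLE

v1 = True:
  propagation gives v2=False; an empty clause results — contradiction.
v1 = False:
  propagation gives v3=False, v2=True; an empty clause results — contradiction.
Every branch closes, so no satisfying assignment exists.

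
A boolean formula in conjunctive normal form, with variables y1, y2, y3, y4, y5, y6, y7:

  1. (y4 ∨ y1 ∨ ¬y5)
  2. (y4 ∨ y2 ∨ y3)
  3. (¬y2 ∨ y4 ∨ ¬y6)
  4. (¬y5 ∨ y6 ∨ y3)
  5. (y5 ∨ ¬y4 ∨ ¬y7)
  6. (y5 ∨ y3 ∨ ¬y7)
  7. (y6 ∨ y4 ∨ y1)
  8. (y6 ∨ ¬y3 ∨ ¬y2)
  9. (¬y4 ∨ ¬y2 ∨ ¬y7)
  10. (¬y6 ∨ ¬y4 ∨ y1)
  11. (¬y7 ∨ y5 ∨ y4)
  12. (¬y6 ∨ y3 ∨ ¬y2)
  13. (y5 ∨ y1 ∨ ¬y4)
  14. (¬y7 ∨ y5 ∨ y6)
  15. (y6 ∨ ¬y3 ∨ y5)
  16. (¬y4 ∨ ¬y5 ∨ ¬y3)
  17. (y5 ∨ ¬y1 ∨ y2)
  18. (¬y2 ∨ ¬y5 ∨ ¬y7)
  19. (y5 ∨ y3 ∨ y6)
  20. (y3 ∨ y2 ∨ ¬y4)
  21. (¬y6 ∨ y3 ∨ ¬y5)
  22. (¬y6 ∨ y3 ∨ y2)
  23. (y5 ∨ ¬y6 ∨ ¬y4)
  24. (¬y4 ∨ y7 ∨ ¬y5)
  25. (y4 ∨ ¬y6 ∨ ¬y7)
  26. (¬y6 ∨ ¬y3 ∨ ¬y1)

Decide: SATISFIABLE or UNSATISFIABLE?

SATISFIABLE

Try y1 = True.
Branch on y2: take y2 = False.
  then y5 is forced to True.
Branch on y3: take y3 = True.
  then y4 is forced to False.
  then y6 is forced to False.
y7 is now unconstrained; take y7 = False.
So y1 = True, y2 = False, y3 = True, y4 = False, y5 = True, y6 = False, y7 = False is a satisfying assignment.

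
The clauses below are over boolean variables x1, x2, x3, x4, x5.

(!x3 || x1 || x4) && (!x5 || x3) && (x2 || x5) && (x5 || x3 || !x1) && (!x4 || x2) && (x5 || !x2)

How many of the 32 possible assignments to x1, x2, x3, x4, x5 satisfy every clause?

4

The models are:
  x1=0 x2=1 x3=1 x4=1 x5=1
  x1=1 x2=0 x3=1 x4=0 x5=1
  x1=1 x2=1 x3=1 x4=0 x5=1
  x1=1 x2=1 x3=1 x4=1 x5=1
Count: 4.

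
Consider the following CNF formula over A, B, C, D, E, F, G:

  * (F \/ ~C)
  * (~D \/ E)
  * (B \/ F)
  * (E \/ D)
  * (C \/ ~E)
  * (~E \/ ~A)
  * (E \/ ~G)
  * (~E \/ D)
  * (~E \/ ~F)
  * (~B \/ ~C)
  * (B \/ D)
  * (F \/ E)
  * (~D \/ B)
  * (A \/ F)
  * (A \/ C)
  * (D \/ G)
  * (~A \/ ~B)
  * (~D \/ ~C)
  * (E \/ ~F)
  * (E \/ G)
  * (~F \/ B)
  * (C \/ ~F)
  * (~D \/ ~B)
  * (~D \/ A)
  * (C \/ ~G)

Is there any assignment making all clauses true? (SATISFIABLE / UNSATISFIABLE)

UNSATISFIABLE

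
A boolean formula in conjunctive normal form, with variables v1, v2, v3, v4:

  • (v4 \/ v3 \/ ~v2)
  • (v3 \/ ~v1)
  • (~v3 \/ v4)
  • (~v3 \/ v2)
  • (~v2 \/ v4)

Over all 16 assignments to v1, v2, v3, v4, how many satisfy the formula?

Satisfying assignments:
  v1=0 v2=0 v3=0 v4=0
  v1=0 v2=0 v3=0 v4=1
  v1=0 v2=1 v3=0 v4=1
  v1=0 v2=1 v3=1 v4=1
  v1=1 v2=1 v3=1 v4=1
Count: 5.

5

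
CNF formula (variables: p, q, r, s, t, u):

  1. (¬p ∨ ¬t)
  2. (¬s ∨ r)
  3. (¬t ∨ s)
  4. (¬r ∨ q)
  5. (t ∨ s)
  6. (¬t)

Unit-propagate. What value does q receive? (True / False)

(¬t) stands alone — t = False.
In (s ∨ t), t is now false; s must hold, so s = True.
(r ∨ ¬s): since s = True, the clause reduces to (r). r = True.
(¬r ∨ q): since r = True, the clause reduces to (q). q = True.

True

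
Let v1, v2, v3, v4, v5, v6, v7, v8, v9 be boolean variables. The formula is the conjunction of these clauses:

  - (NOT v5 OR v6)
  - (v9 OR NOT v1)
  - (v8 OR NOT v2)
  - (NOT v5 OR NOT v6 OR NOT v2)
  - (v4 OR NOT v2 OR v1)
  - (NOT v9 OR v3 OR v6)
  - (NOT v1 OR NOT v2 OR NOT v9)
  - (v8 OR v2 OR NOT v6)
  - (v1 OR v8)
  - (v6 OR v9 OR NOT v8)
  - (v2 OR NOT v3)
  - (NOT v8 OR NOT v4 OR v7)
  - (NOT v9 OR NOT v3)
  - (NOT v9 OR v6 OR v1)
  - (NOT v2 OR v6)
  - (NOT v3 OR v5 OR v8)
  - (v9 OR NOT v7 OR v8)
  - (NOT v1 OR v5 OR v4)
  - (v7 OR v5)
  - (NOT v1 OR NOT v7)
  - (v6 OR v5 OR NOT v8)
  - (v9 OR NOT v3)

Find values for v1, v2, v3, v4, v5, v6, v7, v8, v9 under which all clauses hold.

v1 = 0, v2 = 0, v3 = 0, v4 = 1, v5 = 0, v6 = 1, v7 = 1, v8 = 1, v9 = 1

Branch on v1: take v1 = False.
  then v8 is forced to True.
Branch on v2: take v2 = False.
  then v3 is forced to False.
Try v4 = True.
  then v7 is forced to True.
For the remaining variables, v5 = False, v6 = True, v9 = True works.
Every clause has at least one true literal under this assignment.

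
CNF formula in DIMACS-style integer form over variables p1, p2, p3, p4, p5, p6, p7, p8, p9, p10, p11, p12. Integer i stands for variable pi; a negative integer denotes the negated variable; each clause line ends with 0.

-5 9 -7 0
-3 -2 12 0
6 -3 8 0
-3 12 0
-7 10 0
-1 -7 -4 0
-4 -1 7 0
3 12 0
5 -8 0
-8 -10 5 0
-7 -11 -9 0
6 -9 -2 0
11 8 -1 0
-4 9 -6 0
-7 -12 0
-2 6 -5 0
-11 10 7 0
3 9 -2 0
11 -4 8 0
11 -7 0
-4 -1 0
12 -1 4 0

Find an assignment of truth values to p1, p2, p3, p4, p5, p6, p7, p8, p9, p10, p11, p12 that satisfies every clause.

Pure literal: p1 appears only negated; assign p1 = False.
Try p2 = True.
For the remaining variables, p3 = False, p4 = True, p5 = False, p6 = True, p7 = False, p8 = False, p9 = True, p10 = True, p11 = True, p12 = True works.

p1=0, p2=1, p3=0, p4=1, p5=0, p6=1, p7=0, p8=0, p9=1, p10=1, p11=1, p12=1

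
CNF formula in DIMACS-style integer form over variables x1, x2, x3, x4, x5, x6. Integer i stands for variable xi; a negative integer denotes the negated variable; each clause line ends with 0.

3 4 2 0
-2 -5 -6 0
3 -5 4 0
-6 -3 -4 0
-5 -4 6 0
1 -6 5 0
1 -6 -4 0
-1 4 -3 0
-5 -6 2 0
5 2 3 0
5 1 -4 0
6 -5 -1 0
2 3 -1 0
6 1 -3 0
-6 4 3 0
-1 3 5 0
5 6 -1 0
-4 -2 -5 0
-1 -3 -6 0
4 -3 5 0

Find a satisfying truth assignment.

Set x1 = False and propagate.
For the remaining variables, x2 = True, x3 = False, x4 = False, x5 = False, x6 = False works.

x1=F, x2=T, x3=F, x4=F, x5=F, x6=F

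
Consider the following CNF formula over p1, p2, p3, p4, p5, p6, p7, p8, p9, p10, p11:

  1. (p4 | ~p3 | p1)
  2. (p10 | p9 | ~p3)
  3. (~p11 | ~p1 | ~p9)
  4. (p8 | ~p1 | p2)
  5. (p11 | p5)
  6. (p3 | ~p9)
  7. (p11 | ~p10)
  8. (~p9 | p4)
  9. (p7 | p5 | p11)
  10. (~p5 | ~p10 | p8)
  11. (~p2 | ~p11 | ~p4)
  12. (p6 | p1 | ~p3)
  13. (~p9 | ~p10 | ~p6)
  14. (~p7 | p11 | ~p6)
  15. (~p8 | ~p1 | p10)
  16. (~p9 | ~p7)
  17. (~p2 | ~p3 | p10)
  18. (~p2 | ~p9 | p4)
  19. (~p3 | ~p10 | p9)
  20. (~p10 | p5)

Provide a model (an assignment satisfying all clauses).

Set p1 = False and propagate.
For the remaining variables, p2 = False, p3 = False, p4 = False, p5 = False, p6 = True, p7 = True, p8 = True, p9 = False, p10 = False, p11 = True works.

p1 = 0  p2 = 0  p3 = 0  p4 = 0  p5 = 0  p6 = 1  p7 = 1  p8 = 1  p9 = 0  p10 = 0  p11 = 1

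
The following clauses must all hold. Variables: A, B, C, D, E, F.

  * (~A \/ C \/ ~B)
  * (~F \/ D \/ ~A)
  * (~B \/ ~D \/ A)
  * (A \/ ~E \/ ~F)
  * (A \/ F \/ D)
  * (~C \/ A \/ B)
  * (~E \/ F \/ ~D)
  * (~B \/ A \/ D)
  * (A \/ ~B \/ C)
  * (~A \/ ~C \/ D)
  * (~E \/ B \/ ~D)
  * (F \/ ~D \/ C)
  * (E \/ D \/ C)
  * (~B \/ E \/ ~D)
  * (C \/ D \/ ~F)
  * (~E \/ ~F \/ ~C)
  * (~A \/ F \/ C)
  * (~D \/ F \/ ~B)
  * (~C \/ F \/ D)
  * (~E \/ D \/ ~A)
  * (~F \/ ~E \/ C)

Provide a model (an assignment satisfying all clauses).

A=T, B=F, C=F, D=T, E=F, F=T

Try A = True.
The remaining clauses are satisfied by B = False, C = False, D = True, E = False, F = True.
Every clause has at least one true literal under this assignment.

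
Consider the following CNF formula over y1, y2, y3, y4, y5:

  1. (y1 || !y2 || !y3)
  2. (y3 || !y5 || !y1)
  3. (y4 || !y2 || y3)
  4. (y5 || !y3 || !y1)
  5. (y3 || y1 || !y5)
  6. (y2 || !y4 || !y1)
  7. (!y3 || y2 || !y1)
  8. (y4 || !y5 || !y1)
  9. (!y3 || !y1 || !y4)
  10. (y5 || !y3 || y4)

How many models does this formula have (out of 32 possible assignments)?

8

Case analysis on y1 and y3:
  y1=T, y3=T: a clause becomes empty — 0.
  y1=T, y3=F: remaining (y2,y4,y5) ∈ {(F,F,F); (T,T,F)} — 2.
  y1=F, y3=T: remaining (y2,y4,y5) ∈ {(F,F,T); (F,T,F); (F,T,T)} — 3.
  y1=F, y3=F: remaining (y2,y4,y5) ∈ {(F,F,F); (F,T,F); (T,T,F)} — 3.
Total: 0 + 2 + 3 + 3 = 8.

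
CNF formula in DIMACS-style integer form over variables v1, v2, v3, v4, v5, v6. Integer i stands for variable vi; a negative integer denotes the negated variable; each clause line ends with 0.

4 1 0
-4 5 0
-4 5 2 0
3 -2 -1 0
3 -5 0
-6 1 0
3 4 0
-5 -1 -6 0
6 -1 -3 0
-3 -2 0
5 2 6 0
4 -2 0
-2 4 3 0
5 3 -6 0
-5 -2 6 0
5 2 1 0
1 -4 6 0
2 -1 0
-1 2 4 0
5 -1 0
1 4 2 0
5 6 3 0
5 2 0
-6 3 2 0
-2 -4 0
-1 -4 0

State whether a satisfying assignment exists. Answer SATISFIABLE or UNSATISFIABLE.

UNSATISFIABLE

v2 = True:
  propagation gives v3=False, v1=False, v4=True; an empty clause results — contradiction.
v2 = False:
  propagation gives v1=False, v4=True, v5=True, v3=True; an empty clause results — contradiction.
Every branch closes, so no satisfying assignment exists.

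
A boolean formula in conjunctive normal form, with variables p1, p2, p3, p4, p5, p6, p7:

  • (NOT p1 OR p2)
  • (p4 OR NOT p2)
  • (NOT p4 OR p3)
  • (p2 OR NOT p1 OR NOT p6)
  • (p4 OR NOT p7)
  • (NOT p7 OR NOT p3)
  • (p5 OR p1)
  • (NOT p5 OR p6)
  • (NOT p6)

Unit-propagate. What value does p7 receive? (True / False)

(NOT p6) is a unit clause: p6 = False.
(NOT p5 OR p6): since p6 = False, the clause reduces to (NOT p5). p5 = False.
(p5 OR p1): since p5 = False, the clause reduces to (p1). p1 = True.
From (NOT p1 OR p2) and p1 = True: p2 = True.
(NOT p2 OR p4) with p2 = True leaves only p4, so p4 = True.
(NOT p4 OR p3): since p4 = True, the clause reduces to (p3). p3 = True.
From (NOT p3 OR NOT p7) and p3 = True: p7 = False.

False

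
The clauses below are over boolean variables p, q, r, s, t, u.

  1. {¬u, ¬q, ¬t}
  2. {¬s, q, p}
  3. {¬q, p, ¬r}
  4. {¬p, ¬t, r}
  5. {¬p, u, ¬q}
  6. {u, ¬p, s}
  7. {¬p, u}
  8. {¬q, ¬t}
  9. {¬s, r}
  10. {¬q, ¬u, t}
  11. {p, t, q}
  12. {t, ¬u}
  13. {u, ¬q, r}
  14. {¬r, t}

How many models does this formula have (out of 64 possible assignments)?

Satisfying assignments:
  p=0 q=0 r=0 s=0 t=1 u=0
  p=0 q=0 r=0 s=0 t=1 u=1
  p=0 q=0 r=1 s=0 t=1 u=0
  p=0 q=0 r=1 s=0 t=1 u=1
  p=1 q=0 r=1 s=0 t=1 u=1
  p=1 q=0 r=1 s=1 t=1 u=1
That's 6 in total.

6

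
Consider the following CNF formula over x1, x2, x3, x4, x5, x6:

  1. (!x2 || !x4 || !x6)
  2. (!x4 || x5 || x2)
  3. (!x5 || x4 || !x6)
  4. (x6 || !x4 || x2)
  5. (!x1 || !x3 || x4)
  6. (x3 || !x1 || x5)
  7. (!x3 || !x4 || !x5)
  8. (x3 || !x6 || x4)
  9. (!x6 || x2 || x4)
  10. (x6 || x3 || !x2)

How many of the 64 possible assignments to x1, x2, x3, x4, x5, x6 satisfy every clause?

Split on x4, then x6.
  x4=T, x6=T: remaining (x1,x2,x3,x5) ∈ {(F,F,F,T); (T,F,F,T)} — 2.
  x4=T, x6=F: remaining (x1,x2,x3,x5) ∈ {(F,T,T,F); (T,T,T,F)} — 2.
  x4=F, x6=T: remaining (x1,x2,x3,x5) ∈ {(F,T,T,F)} — 1.
  x4=F, x6=F: 7 of the 16 assignments to (x1,x2,x3,x5) work.
Total: 2 + 2 + 1 + 7 = 12.

12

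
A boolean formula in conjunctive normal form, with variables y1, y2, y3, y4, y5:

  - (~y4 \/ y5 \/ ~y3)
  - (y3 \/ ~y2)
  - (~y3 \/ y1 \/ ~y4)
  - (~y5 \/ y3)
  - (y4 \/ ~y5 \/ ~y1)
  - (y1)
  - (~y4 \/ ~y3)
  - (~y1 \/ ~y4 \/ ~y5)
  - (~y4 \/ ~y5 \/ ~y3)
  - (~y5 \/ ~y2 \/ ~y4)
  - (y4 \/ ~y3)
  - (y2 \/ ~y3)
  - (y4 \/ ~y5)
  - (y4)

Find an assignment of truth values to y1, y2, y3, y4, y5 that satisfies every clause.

The clause (y1) is unit: y1 must be True.
(y4) is a unit clause, so y4 = True.
The clause (~y3) is unit: y3 must be False.
Unit propagation: (~y2) forces y2 = False.
The clause (~y5) is unit: y5 must be False.
Every clause has at least one true literal under this assignment.
Check each clause:
  1. (~y4 \/ ~y3 \/ y5) — ~y3 is true.
  2. (y3 \/ ~y2) — ~y2 is true.
  3. (~y4 \/ ~y3 \/ y1) — y1 is true.
  4. (~y5 \/ y3) — ~y5 is true.
  5. (~y5 \/ ~y1 \/ y4) — ~y5 is true.
  6. (y1) — y1 is true.
  7. (~y3 \/ ~y4) — ~y3 is true.
  8. (~y5 \/ ~y1 \/ ~y4) — ~y5 is true.
  9. (~y3 \/ ~y4 \/ ~y5) — ~y5 is true.
  10. (~y4 \/ ~y2 \/ ~y5) — ~y5 is true.
  11. (y4 \/ ~y3) — y4 is true.
  12. (~y3 \/ y2) — ~y3 is true.
  13. (y4 \/ ~y5) — ~y5 is true.
  14. (y4) — y4 is true.

y1 = T  y2 = F  y3 = F  y4 = T  y5 = F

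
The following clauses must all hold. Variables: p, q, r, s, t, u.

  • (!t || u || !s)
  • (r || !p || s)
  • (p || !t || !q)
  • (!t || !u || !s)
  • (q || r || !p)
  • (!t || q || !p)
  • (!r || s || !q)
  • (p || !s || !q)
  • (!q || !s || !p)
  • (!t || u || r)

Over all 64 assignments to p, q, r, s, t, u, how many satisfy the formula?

Split on p, then q.
  p=1, q=1: a clause becomes empty — 0.
  p=1, q=0: remaining (r,s,t,u) ∈ {(1,0,0,0); (1,0,0,1); (1,1,0,0); (1,1,0,1)} — 4.
  p=0, q=1: remaining (r,s,t,u) ∈ {(0,0,0,0); (0,0,0,1)} — 2.
  p=0, q=0: 11 of the 16 assignments to (r,s,t,u) work.
Total: 0 + 4 + 2 + 11 = 17.

17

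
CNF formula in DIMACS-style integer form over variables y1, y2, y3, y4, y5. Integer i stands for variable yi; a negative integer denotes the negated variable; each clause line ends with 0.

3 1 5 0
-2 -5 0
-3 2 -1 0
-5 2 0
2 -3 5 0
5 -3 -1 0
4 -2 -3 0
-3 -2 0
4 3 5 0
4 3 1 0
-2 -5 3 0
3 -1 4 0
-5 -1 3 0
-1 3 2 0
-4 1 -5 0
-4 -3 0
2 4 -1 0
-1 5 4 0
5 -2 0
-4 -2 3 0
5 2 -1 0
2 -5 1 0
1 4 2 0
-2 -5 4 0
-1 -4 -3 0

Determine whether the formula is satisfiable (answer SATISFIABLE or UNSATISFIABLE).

UNSATISFIABLE

y2 = True:
  propagation gives y5=False; an empty clause results — contradiction.
y2 = False:
  propagation gives y5=False, y3=False, y1=True; an empty clause results — contradiction.
Every branch closes, so no satisfying assignment exists.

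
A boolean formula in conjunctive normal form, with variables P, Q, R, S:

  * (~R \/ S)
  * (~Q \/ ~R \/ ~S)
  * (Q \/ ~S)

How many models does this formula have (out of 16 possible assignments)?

Satisfying assignments:
  P=0 Q=0 R=0 S=0
  P=0 Q=1 R=0 S=0
  P=0 Q=1 R=0 S=1
  P=1 Q=0 R=0 S=0
  P=1 Q=1 R=0 S=0
  P=1 Q=1 R=0 S=1
That's 6 in total.

6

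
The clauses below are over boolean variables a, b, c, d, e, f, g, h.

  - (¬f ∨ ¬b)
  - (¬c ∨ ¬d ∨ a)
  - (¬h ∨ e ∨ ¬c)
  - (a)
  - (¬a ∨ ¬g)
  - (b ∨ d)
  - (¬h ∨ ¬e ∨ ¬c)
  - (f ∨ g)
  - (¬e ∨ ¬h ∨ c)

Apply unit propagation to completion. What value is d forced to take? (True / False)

True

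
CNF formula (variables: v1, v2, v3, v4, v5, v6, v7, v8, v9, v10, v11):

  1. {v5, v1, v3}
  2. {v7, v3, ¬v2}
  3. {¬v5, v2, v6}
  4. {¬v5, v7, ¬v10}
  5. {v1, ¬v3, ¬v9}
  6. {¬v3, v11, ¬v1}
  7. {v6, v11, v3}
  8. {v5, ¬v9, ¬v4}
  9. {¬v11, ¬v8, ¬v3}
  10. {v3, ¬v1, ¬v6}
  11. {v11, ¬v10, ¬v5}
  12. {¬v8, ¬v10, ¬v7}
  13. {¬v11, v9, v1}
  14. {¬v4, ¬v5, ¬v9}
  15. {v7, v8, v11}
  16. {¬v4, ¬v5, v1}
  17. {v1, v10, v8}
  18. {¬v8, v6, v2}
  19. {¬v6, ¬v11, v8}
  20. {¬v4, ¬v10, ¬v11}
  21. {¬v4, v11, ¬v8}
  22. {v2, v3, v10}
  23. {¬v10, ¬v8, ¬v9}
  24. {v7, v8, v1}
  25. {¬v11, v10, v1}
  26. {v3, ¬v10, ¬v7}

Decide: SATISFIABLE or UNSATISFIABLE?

Branch on v1: take v1 = False.
For the remaining variables, v2 = False, v3 = True, v4 = True, v5 = False, v6 = True, v7 = True, v8 = False, v9 = False, v10 = True, v11 = False works.
So v1=F, v2=F, v3=T, v4=T, v5=F, v6=T, v7=T, v8=F, v9=F, v10=T, v11=F is a satisfying assignment.

SATISFIABLE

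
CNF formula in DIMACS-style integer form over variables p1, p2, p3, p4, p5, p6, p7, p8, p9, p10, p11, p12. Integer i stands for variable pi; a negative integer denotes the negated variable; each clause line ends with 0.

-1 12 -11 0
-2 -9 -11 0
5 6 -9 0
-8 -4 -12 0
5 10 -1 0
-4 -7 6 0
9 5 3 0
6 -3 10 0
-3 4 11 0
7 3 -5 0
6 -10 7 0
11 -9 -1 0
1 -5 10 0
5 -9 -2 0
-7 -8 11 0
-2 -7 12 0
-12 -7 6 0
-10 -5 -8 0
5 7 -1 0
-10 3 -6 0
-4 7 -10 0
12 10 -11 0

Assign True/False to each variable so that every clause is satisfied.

p1=False, p2=False, p3=True, p4=True, p5=True, p6=True, p7=True, p8=False, p9=True, p10=True, p11=True, p12=True

Pure literal: p2 appears only negated; assign p2 = False.
p8 occurs only negated in the remaining clauses — set p8 = False.
Set p1 = False and propagate.
Set p3 = True and propagate.
For the remaining variables, p4 = True, p5 = True, p6 = True, p7 = True, p9 = True, p10 = True, p11 = True, p12 = True works.
Every clause has at least one true literal under this assignment.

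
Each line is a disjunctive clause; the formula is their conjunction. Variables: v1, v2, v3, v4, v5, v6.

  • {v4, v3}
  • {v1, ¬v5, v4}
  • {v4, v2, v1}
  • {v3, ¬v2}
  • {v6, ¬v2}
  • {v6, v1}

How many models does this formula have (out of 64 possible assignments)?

Case analysis on v1 and v2:
  v1=T, v2=T: remaining (v3,v4,v5,v6) ∈ {(T,F,F,T); (T,F,T,T); (T,T,F,T); (T,T,T,T)} — 4.
  v1=T, v2=F: v5, v6 free; 3 ways for (v3,v4) × 2^2 = 12.
  v1=F, v2=T: remaining (v3,v4,v5,v6) ∈ {(T,F,F,T); (T,T,F,T); (T,T,T,T)} — 3.
  v1=F, v2=F: remaining (v3,v4,v5,v6) ∈ {(F,T,F,T); (F,T,T,T); (T,T,F,T); (T,T,T,T)} — 4.
Total: 4 + 12 + 3 + 4 = 23.

23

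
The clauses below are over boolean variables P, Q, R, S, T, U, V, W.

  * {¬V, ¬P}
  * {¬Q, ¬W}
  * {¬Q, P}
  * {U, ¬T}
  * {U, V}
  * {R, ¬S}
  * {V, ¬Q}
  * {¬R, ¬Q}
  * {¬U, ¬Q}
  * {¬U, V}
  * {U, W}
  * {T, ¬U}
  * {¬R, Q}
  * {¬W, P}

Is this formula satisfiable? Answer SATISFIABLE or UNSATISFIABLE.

SATISFIABLE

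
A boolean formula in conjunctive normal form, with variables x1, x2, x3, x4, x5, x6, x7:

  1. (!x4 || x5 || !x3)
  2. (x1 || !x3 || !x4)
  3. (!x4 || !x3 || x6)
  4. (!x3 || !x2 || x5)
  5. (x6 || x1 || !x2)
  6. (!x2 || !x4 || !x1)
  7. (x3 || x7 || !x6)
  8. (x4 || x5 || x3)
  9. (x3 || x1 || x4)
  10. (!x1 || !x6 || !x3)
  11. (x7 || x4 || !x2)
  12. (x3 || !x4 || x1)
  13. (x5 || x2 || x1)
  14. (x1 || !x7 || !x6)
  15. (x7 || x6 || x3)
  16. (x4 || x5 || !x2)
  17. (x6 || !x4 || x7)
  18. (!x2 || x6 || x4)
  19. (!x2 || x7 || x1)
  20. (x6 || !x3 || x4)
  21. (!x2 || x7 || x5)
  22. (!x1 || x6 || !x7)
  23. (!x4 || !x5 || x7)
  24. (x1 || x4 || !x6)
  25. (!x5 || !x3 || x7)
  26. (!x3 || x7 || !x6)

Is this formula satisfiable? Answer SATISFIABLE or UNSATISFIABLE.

SATISFIABLE

Branch on x1: take x1 = True.
Set x2 = False and propagate.
Branch on x3: take x3 = False.
The remaining clauses are satisfied by x4 = False, x5 = True, x6 = True, x7 = True.
Every clause has at least one true literal under this assignment.
So x1=1, x2=0, x3=0, x4=0, x5=1, x6=1, x7=1 is a satisfying assignment.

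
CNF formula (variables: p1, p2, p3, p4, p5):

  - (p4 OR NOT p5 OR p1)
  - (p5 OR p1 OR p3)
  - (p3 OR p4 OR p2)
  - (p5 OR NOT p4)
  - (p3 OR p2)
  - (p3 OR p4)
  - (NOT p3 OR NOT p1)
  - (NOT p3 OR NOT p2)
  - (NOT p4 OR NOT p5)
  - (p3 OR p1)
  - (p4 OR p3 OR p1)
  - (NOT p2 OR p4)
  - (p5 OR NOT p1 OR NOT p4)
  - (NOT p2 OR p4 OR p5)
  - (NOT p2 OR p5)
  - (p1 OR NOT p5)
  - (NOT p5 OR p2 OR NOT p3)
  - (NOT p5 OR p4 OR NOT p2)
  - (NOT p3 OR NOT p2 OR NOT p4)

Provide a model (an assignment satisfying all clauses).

p1 = F  p2 = F  p3 = T  p4 = F  p5 = F

Set p1 = False and propagate.
  then p3 is forced to True.
  then p2 is forced to False.
  then p5 is forced to False.
  then p4 is forced to False.
Every clause has at least one true literal under this assignment.
Check each clause:
  1. (NOT p5 OR p1 OR p4) — NOT p5 is true.
  2. (p3 OR p1 OR p5) — p3 is true.
  3. (p2 OR p4 OR p3) — p3 is true.
  4. (NOT p4 OR p5) — NOT p4 is true.
  5. (p3 OR p2) — p3 is true.
  6. (p3 OR p4) — p3 is true.
  7. (NOT p1 OR NOT p3) — NOT p1 is true.
  8. (NOT p2 OR NOT p3) — NOT p2 is true.
  9. (NOT p5 OR NOT p4) — NOT p5 is true.
  10. (p1 OR p3) — p3 is true.
  11. (p1 OR p4 OR p3) — p3 is true.
  12. (p4 OR NOT p2) — NOT p2 is true.
  13. (p5 OR NOT p4 OR NOT p1) — NOT p4 is true.
  14. (p4 OR NOT p2 OR p5) — NOT p2 is true.
  15. (p5 OR NOT p2) — NOT p2 is true.
  16. (p1 OR NOT p5) — NOT p5 is true.
  17. (NOT p3 OR p2 OR NOT p5) — NOT p5 is true.
  18. (NOT p2 OR p4 OR NOT p5) — NOT p5 is true.
  19. (NOT p2 OR NOT p3 OR NOT p4) — NOT p4 is true.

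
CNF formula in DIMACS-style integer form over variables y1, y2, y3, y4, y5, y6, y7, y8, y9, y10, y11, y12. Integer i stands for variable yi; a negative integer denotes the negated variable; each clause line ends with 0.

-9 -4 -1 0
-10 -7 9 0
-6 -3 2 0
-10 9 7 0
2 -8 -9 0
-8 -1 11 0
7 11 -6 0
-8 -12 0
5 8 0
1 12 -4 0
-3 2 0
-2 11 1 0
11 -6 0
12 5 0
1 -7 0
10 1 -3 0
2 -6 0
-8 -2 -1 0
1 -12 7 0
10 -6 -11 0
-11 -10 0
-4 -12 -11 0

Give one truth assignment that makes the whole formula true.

y3 occurs only negated in the remaining clauses — set y3 = False.
y4 occurs only negated in the remaining clauses — set y4 = False.
Try y1 = True.
Set y2 = False and propagate.
  then y6 is forced to False.
The remaining clauses are satisfied by y5 = True, y7 = True, y8 = False, y9 = False, y10 = False, y11 = False, y12 = False.

y1=1, y2=0, y3=0, y4=0, y5=1, y6=0, y7=1, y8=0, y9=0, y10=0, y11=0, y12=0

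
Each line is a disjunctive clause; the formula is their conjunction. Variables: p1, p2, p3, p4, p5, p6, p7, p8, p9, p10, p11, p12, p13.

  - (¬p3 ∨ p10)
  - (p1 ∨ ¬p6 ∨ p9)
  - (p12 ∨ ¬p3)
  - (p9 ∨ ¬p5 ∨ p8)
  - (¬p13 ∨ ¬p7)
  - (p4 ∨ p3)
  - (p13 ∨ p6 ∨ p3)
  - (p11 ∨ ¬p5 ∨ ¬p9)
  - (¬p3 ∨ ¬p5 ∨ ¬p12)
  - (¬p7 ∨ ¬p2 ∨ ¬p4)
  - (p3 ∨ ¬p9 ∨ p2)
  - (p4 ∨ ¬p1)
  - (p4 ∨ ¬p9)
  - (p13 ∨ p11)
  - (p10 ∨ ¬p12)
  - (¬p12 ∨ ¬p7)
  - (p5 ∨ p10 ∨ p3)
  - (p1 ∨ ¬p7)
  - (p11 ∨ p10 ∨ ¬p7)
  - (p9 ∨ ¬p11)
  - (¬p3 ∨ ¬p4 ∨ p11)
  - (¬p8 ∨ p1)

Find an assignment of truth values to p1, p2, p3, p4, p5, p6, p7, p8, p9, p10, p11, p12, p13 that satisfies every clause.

p1=T, p2=T, p3=F, p4=T, p5=F, p6=T, p7=F, p8=T, p9=T, p10=T, p11=T, p12=F, p13=F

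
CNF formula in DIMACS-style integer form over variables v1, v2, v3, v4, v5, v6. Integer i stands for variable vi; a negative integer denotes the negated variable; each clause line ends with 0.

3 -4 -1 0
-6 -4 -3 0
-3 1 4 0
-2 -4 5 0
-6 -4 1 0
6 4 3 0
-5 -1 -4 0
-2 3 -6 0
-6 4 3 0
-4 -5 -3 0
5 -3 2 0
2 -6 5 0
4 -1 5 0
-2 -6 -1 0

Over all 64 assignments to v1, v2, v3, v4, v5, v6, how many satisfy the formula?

6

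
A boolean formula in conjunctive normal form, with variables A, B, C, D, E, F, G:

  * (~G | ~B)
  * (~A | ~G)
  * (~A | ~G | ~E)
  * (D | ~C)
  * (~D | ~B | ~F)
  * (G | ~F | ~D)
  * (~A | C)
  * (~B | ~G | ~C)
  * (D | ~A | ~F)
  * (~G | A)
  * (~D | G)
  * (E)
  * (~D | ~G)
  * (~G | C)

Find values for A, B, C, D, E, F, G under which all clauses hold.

A=0, B=0, C=0, D=0, E=1, F=1, G=0

Check each clause:
  1. (~B | ~G) — ~G is true.
  2. (~G | ~A) — ~G is true.
  3. (~G | ~E | ~A) — ~G is true.
  4. (D | ~C) — ~C is true.
  5. (~B | ~F | ~D) — ~D is true.
  6. (~F | G | ~D) — ~D is true.
  7. (C | ~A) — ~A is true.
  8. (~C | ~B | ~G) — ~G is true.
  9. (D | ~F | ~A) — ~A is true.
  10. (~G | A) — ~G is true.
  11. (~D | G) — ~D is true.
  12. (E) — E is true.
  13. (~G | ~D) — ~G is true.
  14. (C | ~G) — ~G is true.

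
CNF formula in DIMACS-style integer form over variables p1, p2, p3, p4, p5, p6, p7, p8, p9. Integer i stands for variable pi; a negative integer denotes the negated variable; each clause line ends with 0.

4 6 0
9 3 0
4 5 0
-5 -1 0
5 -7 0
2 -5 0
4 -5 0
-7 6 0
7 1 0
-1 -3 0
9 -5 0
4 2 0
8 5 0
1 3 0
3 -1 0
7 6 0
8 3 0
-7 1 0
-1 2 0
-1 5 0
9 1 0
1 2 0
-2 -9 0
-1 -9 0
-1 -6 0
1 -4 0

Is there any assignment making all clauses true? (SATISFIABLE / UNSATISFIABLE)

UNSATISFIABLE

p1 = True:
  propagation gives p5=False; an empty clause results — contradiction.
p1 = False:
  propagation gives p7=True; an empty clause results — contradiction.
Every branch closes, so no satisfying assignment exists.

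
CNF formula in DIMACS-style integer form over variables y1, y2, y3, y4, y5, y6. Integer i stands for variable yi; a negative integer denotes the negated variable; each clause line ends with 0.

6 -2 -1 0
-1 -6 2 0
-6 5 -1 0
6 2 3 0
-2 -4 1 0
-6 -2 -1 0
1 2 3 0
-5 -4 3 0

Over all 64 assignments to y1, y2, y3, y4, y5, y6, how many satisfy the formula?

20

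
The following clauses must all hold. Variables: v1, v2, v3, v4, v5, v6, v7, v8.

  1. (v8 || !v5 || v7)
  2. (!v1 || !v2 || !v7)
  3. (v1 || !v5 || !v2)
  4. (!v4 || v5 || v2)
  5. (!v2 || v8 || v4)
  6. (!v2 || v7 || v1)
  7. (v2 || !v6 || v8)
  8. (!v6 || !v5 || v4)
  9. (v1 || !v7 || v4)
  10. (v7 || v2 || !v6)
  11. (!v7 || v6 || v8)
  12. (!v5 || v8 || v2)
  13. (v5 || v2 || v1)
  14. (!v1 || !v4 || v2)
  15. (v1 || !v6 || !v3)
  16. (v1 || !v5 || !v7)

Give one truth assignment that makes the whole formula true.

v1 = 1, v2 = 1, v3 = 0, v4 = 1, v5 = 1, v6 = 1, v7 = 0, v8 = 1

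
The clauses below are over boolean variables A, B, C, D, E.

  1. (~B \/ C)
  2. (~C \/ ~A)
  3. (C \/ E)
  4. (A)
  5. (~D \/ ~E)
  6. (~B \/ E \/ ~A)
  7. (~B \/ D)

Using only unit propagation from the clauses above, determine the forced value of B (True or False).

(A) is a unit clause: A = True.
(~C \/ ~A): since A = True, the clause reduces to (~C). C = False.
(~B \/ C) with C = False leaves only ~B, so B = False.

False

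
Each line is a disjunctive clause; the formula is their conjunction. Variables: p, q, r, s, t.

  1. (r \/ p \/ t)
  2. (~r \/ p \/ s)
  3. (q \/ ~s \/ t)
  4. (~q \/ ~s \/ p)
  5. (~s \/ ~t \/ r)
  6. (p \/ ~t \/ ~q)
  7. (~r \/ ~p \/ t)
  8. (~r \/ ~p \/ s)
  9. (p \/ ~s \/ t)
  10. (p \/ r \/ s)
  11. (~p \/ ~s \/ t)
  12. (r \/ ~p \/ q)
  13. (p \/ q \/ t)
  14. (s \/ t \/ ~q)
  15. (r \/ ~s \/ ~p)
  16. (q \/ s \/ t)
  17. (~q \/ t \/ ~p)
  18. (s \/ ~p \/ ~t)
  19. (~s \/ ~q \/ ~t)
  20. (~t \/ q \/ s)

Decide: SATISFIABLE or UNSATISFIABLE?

Set p = True and propagate.
Try q = False.
  then r is forced to True.
  then t is forced to True.
  then s is forced to True.
So p = True  q = False  r = True  s = True  t = True is a satisfying assignment.

SATISFIABLE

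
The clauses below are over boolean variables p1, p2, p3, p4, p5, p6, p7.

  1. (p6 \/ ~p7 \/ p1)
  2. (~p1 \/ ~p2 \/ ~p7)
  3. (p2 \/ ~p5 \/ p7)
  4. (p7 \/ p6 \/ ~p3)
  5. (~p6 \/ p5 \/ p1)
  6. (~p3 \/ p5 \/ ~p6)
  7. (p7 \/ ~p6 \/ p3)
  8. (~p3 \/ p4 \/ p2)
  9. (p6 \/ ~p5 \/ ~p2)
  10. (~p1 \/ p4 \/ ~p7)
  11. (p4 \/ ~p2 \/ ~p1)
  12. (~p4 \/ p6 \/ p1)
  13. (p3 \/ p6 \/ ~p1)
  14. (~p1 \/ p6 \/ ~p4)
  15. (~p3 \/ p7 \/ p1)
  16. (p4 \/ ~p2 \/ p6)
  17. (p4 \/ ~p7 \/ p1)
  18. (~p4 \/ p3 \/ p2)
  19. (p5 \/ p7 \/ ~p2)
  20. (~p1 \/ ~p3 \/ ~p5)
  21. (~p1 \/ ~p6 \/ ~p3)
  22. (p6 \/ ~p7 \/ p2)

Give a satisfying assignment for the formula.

Try p1 = False.
Branch on p2: take p2 = True.
Try p3 = True.
  then p7 is forced to True.
  then p6 is forced to True.
  then p5 is forced to True.
  then p4 is forced to True.

p1 = 0  p2 = 1  p3 = 1  p4 = 1  p5 = 1  p6 = 1  p7 = 1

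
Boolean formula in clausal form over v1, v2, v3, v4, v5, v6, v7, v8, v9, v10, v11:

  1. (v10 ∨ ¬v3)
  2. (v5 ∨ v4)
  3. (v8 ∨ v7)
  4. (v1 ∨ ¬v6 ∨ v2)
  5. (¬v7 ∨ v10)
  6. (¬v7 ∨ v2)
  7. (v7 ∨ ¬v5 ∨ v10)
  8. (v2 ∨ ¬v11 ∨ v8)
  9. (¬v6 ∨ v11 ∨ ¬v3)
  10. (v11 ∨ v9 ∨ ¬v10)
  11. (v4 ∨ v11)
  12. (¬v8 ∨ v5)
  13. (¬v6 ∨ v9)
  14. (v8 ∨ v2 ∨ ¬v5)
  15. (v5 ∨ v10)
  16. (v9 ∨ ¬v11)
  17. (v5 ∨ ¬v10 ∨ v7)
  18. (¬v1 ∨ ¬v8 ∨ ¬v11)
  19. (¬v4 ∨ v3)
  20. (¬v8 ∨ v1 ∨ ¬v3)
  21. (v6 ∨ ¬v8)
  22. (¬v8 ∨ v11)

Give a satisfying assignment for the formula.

v1=True, v2=True, v3=True, v4=True, v5=True, v6=False, v7=True, v8=False, v9=True, v10=True, v11=True

v2 occurs only positively in the remaining clauses — set v2 = True.
v9 occurs only positively in the remaining clauses — set v9 = True.
Branch on v1: take v1 = True.
For the remaining variables, v3 = True, v4 = True, v5 = True, v6 = False, v7 = True, v8 = False, v10 = True, v11 = True works.
Every clause has at least one true literal under this assignment.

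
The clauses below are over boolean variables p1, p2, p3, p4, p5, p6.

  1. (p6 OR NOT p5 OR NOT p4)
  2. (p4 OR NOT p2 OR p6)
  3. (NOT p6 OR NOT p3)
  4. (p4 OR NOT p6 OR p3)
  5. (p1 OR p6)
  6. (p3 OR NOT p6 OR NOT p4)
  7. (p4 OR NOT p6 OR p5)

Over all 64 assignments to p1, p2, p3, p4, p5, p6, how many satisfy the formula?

8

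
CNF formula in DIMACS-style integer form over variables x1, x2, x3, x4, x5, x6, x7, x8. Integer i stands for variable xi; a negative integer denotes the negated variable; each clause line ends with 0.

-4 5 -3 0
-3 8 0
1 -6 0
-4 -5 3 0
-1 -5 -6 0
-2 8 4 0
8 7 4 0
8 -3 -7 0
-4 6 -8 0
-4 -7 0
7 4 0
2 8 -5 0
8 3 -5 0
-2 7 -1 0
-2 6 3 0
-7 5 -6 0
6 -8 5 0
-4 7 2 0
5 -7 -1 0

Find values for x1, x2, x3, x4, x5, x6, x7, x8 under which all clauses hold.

x1=T, x2=F, x3=T, x4=F, x5=T, x6=F, x7=T, x8=T

Try x1 = True.
The remaining clauses are satisfied by x2 = False, x3 = True, x4 = False, x5 = True, x6 = False, x7 = True, x8 = True.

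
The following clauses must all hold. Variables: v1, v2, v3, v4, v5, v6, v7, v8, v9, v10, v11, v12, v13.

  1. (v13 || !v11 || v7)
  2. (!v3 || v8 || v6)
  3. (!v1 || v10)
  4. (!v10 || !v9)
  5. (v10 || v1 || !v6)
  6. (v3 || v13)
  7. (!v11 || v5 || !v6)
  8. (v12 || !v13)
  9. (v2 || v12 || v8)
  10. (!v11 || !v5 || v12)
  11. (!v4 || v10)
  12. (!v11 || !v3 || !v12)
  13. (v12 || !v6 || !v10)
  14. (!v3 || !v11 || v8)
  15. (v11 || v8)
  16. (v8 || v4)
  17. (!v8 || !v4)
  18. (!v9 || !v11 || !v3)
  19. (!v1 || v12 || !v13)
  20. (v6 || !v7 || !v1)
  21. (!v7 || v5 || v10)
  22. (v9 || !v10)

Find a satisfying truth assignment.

v1 = F, v2 = T, v3 = T, v4 = F, v5 = F, v6 = F, v7 = F, v8 = T, v9 = T, v10 = F, v11 = F, v12 = T, v13 = T

Check each clause:
  1. (v13 || v7 || !v11) — v13 is true.
  2. (v6 || !v3 || v8) — v8 is true.
  3. (v10 || !v1) — !v1 is true.
  4. (!v10 || !v9) — !v10 is true.
  5. (v10 || !v6 || v1) — !v6 is true.
  6. (v13 || v3) — v3 is true.
  7. (!v11 || !v6 || v5) — !v6 is true.
  8. (v12 || !v13) — v12 is true.
  9. (v12 || v8 || v2) — v8 is true.
  10. (!v11 || v12 || !v5) — !v5 is true.
  11. (v10 || !v4) — !v4 is true.
  12. (!v11 || !v3 || !v12) — !v11 is true.
  13. (!v10 || !v6 || v12) — !v6 is true.
  14. (!v11 || !v3 || v8) — v8 is true.
  15. (v11 || v8) — v8 is true.
  16. (v8 || v4) — v8 is true.
  17. (!v4 || !v8) — !v4 is true.
  18. (!v3 || !v9 || !v11) — !v11 is true.
  19. (!v13 || !v1 || v12) — v12 is true.
  20. (v6 || !v7 || !v1) — !v7 is true.
  21. (!v7 || v10 || v5) — !v7 is true.
  22. (v9 || !v10) — v9 is true.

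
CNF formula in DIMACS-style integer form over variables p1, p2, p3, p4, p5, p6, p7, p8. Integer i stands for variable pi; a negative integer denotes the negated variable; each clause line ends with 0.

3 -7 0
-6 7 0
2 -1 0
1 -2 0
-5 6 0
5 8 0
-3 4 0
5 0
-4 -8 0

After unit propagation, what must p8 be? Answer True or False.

(p5) stands alone — p5 = True.
(NOT p5 OR p6) with p5 = True leaves only p6, so p6 = True.
(NOT p6 OR p7): since p6 = True, the clause reduces to (p7). p7 = True.
In (NOT p7 OR p3), NOT p7 is now false; p3 must hold, so p3 = True.
(NOT p3 OR p4) with p3 = True leaves only p4, so p4 = True.
(NOT p4 OR NOT p8): since p4 = True, the clause reduces to (NOT p8). p8 = False.

False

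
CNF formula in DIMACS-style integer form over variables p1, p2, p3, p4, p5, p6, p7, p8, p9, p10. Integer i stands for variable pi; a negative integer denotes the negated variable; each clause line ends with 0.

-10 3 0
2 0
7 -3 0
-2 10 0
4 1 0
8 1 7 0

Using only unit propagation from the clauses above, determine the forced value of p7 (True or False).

True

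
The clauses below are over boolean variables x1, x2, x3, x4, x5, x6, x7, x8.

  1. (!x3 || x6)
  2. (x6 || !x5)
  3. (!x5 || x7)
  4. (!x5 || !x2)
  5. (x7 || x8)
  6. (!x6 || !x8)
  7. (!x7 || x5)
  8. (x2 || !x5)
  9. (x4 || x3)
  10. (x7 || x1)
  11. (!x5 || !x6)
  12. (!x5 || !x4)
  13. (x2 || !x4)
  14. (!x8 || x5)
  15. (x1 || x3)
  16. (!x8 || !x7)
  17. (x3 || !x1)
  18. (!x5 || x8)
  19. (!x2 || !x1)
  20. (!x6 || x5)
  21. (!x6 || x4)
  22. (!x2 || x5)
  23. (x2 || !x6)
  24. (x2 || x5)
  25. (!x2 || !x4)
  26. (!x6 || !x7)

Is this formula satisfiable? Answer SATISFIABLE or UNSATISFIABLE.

x5 = True:
  propagation gives x6=True; an empty clause results — contradiction.
x5 = False:
  propagation gives x7=False, x8=True; an empty clause results — contradiction.
Every branch closes, so no satisfying assignment exists.

UNSATISFIABLE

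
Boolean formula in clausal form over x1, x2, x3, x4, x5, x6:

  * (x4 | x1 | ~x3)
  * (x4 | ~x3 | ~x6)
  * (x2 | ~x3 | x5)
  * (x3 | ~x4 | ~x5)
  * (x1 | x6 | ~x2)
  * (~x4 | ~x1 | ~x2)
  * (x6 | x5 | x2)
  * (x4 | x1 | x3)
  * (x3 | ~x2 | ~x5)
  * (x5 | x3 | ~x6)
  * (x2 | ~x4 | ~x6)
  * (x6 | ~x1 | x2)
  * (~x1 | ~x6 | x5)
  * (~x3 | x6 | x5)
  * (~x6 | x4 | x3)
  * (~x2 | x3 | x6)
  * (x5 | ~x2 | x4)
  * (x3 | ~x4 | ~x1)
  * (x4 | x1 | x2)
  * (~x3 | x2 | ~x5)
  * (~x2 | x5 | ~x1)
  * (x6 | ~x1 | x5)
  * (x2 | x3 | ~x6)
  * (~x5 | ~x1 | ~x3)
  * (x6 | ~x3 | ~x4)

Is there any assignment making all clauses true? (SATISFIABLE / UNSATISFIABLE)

Try x1 = False.
Try x2 = True.
  then x6 is forced to True.
The remaining clauses are satisfied by x3 = True, x4 = True, x5 = True.
So x1=F  x2=T  x3=T  x4=T  x5=T  x6=T is a satisfying assignment.

SATISFIABLE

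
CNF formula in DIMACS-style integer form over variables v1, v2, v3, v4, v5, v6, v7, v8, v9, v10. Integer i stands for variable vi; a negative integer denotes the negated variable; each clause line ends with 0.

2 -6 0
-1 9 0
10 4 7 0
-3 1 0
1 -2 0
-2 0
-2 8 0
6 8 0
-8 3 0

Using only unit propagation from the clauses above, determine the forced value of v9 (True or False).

(NOT v2) is a unit clause: v2 = False.
In (NOT v6 OR v2), v2 is now false; NOT v6 must hold, so v6 = False.
In (v8 OR v6), v6 is now false; v8 must hold, so v8 = True.
(v3 OR NOT v8) with v8 = True leaves only v3, so v3 = True.
In (NOT v3 OR v1), NOT v3 is now false; v1 must hold, so v1 = True.
From (NOT v1 OR v9) and v1 = True: v9 = True.

True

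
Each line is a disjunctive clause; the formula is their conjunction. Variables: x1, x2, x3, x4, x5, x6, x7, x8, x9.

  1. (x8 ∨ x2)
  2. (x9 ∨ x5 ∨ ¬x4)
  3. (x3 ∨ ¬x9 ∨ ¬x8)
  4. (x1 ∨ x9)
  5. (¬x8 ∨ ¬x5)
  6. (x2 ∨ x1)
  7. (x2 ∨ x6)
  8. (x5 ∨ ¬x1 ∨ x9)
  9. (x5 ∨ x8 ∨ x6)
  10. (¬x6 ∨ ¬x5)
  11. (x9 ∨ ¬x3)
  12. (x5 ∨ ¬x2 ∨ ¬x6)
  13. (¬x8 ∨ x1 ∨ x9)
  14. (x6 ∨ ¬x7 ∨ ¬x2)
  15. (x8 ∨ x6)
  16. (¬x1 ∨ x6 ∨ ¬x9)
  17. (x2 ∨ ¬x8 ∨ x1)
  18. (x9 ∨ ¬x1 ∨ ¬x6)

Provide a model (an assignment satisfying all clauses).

x1=False, x2=True, x3=True, x4=False, x5=False, x6=False, x7=False, x8=True, x9=True

Check each clause:
  1. (x8 ∨ x2) — x8 is true.
  2. (x5 ∨ ¬x4 ∨ x9) — x9 is true.
  3. (¬x8 ∨ ¬x9 ∨ x3) — x3 is true.
  4. (x9 ∨ x1) — x9 is true.
  5. (¬x8 ∨ ¬x5) — ¬x5 is true.
  6. (x1 ∨ x2) — x2 is true.
  7. (x2 ∨ x6) — x2 is true.
  8. (x9 ∨ ¬x1 ∨ x5) — x9 is true.
  9. (x5 ∨ x8 ∨ x6) — x8 is true.
  10. (¬x6 ∨ ¬x5) — ¬x6 is true.
  11. (x9 ∨ ¬x3) — x9 is true.
  12. (x5 ∨ ¬x2 ∨ ¬x6) — ¬x6 is true.
  13. (x9 ∨ x1 ∨ ¬x8) — x9 is true.
  14. (x6 ∨ ¬x7 ∨ ¬x2) — ¬x7 is true.
  15. (x8 ∨ x6) — x8 is true.
  16. (¬x9 ∨ ¬x1 ∨ x6) — ¬x1 is true.
  17. (x2 ∨ x1 ∨ ¬x8) — x2 is true.
  18. (x9 ∨ ¬x6 ∨ ¬x1) — x9 is true.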